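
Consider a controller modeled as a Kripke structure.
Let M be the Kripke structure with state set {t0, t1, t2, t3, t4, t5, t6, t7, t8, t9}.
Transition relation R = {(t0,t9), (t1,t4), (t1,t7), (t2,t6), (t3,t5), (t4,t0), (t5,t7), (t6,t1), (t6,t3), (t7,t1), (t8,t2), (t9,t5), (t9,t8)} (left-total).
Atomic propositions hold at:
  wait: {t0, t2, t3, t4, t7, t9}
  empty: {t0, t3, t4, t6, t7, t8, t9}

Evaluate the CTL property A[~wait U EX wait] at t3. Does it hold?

No

Sat(~wait) = {t1, t5, t6, t8}
Sat(EX wait) = {s : some successor in {t0, t2, t3, t4, t7, t9}} = {t0, t1, t4, t5, t6, t8}
A[~wait U EX wait]: least fixpoint, start Z0 = Sat(EX wait) = {t0, t1, t4, t5, t6, t8}, add states in Sat(~wait) with every successor in Z. Already a fixed point.
Sat(A[~wait U EX wait]) = {t0, t1, t4, t5, t6, t8}
t3 ∉ Sat(A[~wait U EX wait]) = {t0, t1, t4, t5, t6, t8}, so the formula does not hold at t3.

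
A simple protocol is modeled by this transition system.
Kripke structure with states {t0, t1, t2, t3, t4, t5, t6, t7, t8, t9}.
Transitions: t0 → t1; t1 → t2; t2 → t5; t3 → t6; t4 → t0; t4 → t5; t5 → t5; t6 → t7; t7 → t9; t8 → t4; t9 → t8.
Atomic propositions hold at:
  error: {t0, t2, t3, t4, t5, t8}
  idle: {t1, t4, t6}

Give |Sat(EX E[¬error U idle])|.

3

Sat(¬error) = {t1, t6, t7, t9}
E[¬error U idle]: least fixpoint, start Z0 = Sat(idle) = {t1, t4, t6}, add states in Sat(¬error) with some successor in Z. Already a fixed point.
Sat(E[¬error U idle]) = {t1, t4, t6}
Sat(EX E[¬error U idle]) = {s : some successor in {t1, t4, t6}} = {t0, t3, t8}
|Sat(EX E[¬error U idle])| = |{t0, t3, t8}| = 3.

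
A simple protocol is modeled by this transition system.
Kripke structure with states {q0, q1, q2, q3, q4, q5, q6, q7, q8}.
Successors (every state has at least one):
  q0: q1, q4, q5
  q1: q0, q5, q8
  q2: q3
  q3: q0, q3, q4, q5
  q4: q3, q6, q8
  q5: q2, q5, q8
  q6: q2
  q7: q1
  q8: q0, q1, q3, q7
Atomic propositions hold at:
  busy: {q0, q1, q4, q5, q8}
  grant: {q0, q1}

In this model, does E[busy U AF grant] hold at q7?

Yes

AF grant: least fixpoint, start Z0 = {q0, q1}, add states with every successor in Z. Z1 = {q0, q1, q7}; fixed.
Sat(AF grant) = {q0, q1, q7}
E[busy U AF grant]: least fixpoint, start Z0 = Sat(AF grant) = {q0, q1, q7}, add states in Sat(busy) with some successor in Z. Z1 = {q0, q1, q7, q8}; Z2 = {q0, q1, q4, q5, q7, q8}; fixed.
Sat(E[busy U AF grant]) = {q0, q1, q4, q5, q7, q8}
q7 ∈ Sat(E[busy U AF grant]) = {q0, q1, q4, q5, q7, q8}, so the formula holds at q7.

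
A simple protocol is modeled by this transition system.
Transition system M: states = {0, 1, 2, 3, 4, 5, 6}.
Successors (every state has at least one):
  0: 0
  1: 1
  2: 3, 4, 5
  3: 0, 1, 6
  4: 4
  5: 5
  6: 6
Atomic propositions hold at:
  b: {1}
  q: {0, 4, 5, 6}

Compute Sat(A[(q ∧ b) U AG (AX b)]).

Sat(q ∧ b) = ∅
Sat(AX b) = {s : every successor in {1}} = {1}
AG (AX b): greatest fixpoint, start Z0 = {1}, keep only states in Sat with every successor in Z. Already a fixed point.
Sat(AG (AX b)) = {1}
A[(q ∧ b) U AG (AX b)]: least fixpoint, start Z0 = Sat(AG (AX b)) = {1}, add states in Sat(q ∧ b) with every successor in Z. Already a fixed point.
Sat(A[(q ∧ b) U AG (AX b)]) = {1}

{1}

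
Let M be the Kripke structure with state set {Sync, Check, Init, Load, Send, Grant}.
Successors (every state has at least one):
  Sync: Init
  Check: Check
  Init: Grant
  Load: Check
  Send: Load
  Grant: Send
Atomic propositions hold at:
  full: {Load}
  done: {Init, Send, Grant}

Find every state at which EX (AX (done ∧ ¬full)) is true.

Sat(¬full) = {Sync, Check, Init, Send, Grant}
Sat(done ∧ ¬full) = {Init, Send, Grant}
Sat(AX (done ∧ ¬full)) = {s : every successor in {Init, Send, Grant}} = {Sync, Init, Grant}
Sat(EX (AX (done ∧ ¬full))) = {s : some successor in {Sync, Init, Grant}} = {Sync, Init}

{Sync, Init}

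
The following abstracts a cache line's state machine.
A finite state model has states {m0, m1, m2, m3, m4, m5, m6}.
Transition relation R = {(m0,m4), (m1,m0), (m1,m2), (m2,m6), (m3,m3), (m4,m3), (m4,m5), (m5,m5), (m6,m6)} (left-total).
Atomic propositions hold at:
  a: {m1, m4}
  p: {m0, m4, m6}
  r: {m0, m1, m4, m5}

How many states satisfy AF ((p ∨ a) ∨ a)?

Sat(p ∨ a) = {m0, m1, m4, m6}
Sat((p ∨ a) ∨ a) = {m0, m1, m4, m6}
AF ((p ∨ a) ∨ a): least fixpoint, start Z0 = {m0, m1, m4, m6}, add states with every successor in Z. Z1 = {m0, m1, m2, m4, m6}; fixed.
Sat(AF ((p ∨ a) ∨ a)) = {m0, m1, m2, m4, m6}
|Sat(AF ((p ∨ a) ∨ a))| = |{m0, m1, m2, m4, m6}| = 5.

5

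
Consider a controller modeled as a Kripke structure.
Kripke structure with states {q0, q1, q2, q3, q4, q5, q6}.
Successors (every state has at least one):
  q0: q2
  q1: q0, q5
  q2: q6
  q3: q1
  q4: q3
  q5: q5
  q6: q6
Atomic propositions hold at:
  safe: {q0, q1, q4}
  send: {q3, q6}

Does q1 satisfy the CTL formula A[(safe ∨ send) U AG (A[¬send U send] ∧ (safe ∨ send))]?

No

Sat(safe ∨ send) = {q0, q1, q3, q4, q6}
Sat(¬send) = {q0, q1, q2, q4, q5}
A[¬send U send]: least fixpoint, start Z0 = Sat(send) = {q3, q6}, add states in Sat(¬send) with every successor in Z. Z1 = {q2, q3, q4, q6}; Z2 = {q0, q2, q3, q4, q6}; fixed.
Sat(A[¬send U send]) = {q0, q2, q3, q4, q6}
Sat(A[¬send U send] ∧ (safe ∨ send)) = {q0, q3, q4, q6}
AG (A[¬send U send] ∧ (safe ∨ send)): greatest fixpoint, start Z0 = {q0, q3, q4, q6}, keep only states in Sat with every successor in Z. Z1 = {q4, q6}; Z2 = {q6}; fixed.
Sat(AG (A[¬send U send] ∧ (safe ∨ send))) = {q6}
A[(safe ∨ send) U AG (A[¬send U send] ∧ (safe ∨ send))]: least fixpoint, start Z0 = Sat(AG (A[¬send U send] ∧ (safe ∨ send))) = {q6}, add states in Sat(safe ∨ send) with every successor in Z. Already a fixed point.
Sat(A[(safe ∨ send) U AG (A[¬send U send] ∧ (safe ∨ send))]) = {q6}
q1 ∉ Sat(A[(safe ∨ send) U AG (A[¬send U send] ∧ (safe ∨ send))]) = {q6}, so the formula does not hold at q1.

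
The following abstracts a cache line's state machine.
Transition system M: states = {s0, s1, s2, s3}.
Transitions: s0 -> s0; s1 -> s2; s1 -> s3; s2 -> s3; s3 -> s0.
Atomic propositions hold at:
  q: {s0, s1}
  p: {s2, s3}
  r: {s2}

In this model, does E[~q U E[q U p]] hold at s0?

No

Sat(~q) = {s2, s3}
E[q U p]: least fixpoint, start Z0 = Sat(p) = {s2, s3}, add states in Sat(q) with some successor in Z. Z1 = {s1, s2, s3}; fixed.
Sat(E[q U p]) = {s1, s2, s3}
E[~q U E[q U p]]: least fixpoint, start Z0 = Sat(E[q U p]) = {s1, s2, s3}, add states in Sat(~q) with some successor in Z. Already a fixed point.
Sat(E[~q U E[q U p]]) = {s1, s2, s3}
s0 ∉ Sat(E[~q U E[q U p]]) = {s1, s2, s3}, so the formula does not hold at s0.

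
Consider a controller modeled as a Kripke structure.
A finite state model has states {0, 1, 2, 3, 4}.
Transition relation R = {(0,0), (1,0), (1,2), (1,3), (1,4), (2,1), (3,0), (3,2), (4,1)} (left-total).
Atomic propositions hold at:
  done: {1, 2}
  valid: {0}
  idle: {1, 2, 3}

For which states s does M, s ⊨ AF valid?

AF valid: least fixpoint, start Z0 = {0}, add states with every successor in Z. Already a fixed point.
Sat(AF valid) = {0}

{0}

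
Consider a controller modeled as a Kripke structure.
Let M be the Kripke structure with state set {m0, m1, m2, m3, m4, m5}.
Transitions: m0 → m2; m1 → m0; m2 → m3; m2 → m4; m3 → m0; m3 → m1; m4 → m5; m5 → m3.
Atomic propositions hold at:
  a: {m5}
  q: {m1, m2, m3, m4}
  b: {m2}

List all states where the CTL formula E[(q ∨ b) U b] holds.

{m2}

Sat(q ∨ b) = {m1, m2, m3, m4}
E[(q ∨ b) U b]: least fixpoint, start Z0 = Sat(b) = {m2}, add states in Sat(q ∨ b) with some successor in Z. Already a fixed point.
Sat(E[(q ∨ b) U b]) = {m2}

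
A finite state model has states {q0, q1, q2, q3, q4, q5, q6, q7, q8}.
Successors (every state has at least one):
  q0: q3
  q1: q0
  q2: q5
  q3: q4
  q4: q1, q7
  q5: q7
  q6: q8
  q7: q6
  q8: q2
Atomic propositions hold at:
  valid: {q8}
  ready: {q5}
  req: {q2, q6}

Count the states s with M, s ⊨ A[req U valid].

2

A[req U valid]: least fixpoint, start Z0 = Sat(valid) = {q8}, add states in Sat(req) with every successor in Z. Z1 = {q6, q8}; fixed.
Sat(A[req U valid]) = {q6, q8}
|Sat(A[req U valid])| = |{q6, q8}| = 2.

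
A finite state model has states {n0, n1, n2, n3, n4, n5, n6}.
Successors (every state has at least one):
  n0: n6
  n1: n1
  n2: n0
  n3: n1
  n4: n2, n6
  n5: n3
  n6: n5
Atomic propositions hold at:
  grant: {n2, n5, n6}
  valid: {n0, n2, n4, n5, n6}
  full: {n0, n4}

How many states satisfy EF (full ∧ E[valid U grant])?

3

E[valid U grant]: least fixpoint, start Z0 = Sat(grant) = {n2, n5, n6}, add states in Sat(valid) with some successor in Z. Z1 = {n0, n2, n4, n5, n6}; fixed.
Sat(E[valid U grant]) = {n0, n2, n4, n5, n6}
Sat(full ∧ E[valid U grant]) = {n0, n4}
EF (full ∧ E[valid U grant]): least fixpoint, start Z0 = {n0, n4}, add states with some successor in Z. Z1 = {n0, n2, n4}; fixed.
Sat(EF (full ∧ E[valid U grant])) = {n0, n2, n4}
|Sat(EF (full ∧ E[valid U grant]))| = |{n0, n2, n4}| = 3.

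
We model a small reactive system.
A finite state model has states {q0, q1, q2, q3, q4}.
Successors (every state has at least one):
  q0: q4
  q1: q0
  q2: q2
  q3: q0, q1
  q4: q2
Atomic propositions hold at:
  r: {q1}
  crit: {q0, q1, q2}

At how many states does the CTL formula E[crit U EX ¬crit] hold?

2

Sat(¬crit) = {q3, q4}
Sat(EX ¬crit) = {s : some successor in {q3, q4}} = {q0}
E[crit U EX ¬crit]: least fixpoint, start Z0 = Sat(EX ¬crit) = {q0}, add states in Sat(crit) with some successor in Z. Z1 = {q0, q1}; fixed.
Sat(E[crit U EX ¬crit]) = {q0, q1}
|Sat(E[crit U EX ¬crit])| = |{q0, q1}| = 2.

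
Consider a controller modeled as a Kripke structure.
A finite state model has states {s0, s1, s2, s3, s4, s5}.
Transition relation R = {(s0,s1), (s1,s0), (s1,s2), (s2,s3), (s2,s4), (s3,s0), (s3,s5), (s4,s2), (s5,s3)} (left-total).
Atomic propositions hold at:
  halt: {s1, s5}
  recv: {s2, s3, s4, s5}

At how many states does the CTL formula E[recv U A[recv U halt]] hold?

A[recv U halt]: least fixpoint, start Z0 = Sat(halt) = {s1, s5}, add states in Sat(recv) with every successor in Z. Already a fixed point.
Sat(A[recv U halt]) = {s1, s5}
E[recv U A[recv U halt]]: least fixpoint, start Z0 = Sat(A[recv U halt]) = {s1, s5}, add states in Sat(recv) with some successor in Z. Z1 = {s1, s3, s5}; Z2 = {s1, s2, s3, s5}; Z3 = {s1, s2, s3, s4, s5}; fixed.
Sat(E[recv U A[recv U halt]]) = {s1, s2, s3, s4, s5}
|Sat(E[recv U A[recv U halt]])| = |{s1, s2, s3, s4, s5}| = 5.

5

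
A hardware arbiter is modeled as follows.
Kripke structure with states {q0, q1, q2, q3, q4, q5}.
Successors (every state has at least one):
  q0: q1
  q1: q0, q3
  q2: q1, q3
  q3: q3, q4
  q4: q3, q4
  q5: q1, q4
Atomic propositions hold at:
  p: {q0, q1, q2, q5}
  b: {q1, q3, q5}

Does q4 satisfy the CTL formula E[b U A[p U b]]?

No

A[p U b]: least fixpoint, start Z0 = Sat(b) = {q1, q3, q5}, add states in Sat(p) with every successor in Z. Z1 = {q0, q1, q2, q3, q5}; fixed.
Sat(A[p U b]) = {q0, q1, q2, q3, q5}
E[b U A[p U b]]: least fixpoint, start Z0 = Sat(A[p U b]) = {q0, q1, q2, q3, q5}, add states in Sat(b) with some successor in Z. Already a fixed point.
Sat(E[b U A[p U b]]) = {q0, q1, q2, q3, q5}
q4 ∉ Sat(E[b U A[p U b]]) = {q0, q1, q2, q3, q5}, so the formula does not hold at q4.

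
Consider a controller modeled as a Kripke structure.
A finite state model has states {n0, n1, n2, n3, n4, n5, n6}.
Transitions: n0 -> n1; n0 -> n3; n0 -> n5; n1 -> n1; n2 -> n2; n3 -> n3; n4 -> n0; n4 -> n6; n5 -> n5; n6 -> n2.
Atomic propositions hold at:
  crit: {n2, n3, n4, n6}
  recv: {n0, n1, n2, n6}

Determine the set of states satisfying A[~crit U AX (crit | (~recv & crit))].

Sat(~crit) = {n0, n1, n5}
Sat(~recv) = {n3, n4, n5}
Sat(~recv & crit) = {n3, n4}
Sat(crit | (~recv & crit)) = {n2, n3, n4, n6}
Sat(AX (crit | (~recv & crit))) = {s : every successor in {n2, n3, n4, n6}} = {n2, n3, n6}
A[~crit U AX (crit | (~recv & crit))]: least fixpoint, start Z0 = Sat(AX (crit | (~recv & crit))) = {n2, n3, n6}, add states in Sat(~crit) with every successor in Z. Already a fixed point.
Sat(A[~crit U AX (crit | (~recv & crit))]) = {n2, n3, n6}

{n2, n3, n6}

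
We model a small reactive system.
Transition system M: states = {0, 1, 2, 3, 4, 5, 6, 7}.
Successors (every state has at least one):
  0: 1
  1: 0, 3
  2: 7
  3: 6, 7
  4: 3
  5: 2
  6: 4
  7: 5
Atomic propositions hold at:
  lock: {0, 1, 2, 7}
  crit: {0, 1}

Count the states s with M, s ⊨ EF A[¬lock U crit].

2

Sat(¬lock) = {3, 4, 5, 6}
A[¬lock U crit]: least fixpoint, start Z0 = Sat(crit) = {0, 1}, add states in Sat(¬lock) with every successor in Z. Already a fixed point.
Sat(A[¬lock U crit]) = {0, 1}
EF A[¬lock U crit]: least fixpoint, start Z0 = {0, 1}, add states with some successor in Z. Already a fixed point.
Sat(EF A[¬lock U crit]) = {0, 1}
|Sat(EF A[¬lock U crit])| = |{0, 1}| = 2.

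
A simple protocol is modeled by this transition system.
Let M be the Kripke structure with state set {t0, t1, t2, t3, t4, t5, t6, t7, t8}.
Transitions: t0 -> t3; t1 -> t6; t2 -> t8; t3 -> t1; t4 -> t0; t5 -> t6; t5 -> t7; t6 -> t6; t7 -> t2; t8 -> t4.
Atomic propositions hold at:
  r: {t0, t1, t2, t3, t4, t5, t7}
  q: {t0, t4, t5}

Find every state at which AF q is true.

{t0, t2, t4, t5, t7, t8}

AF q: least fixpoint, start Z0 = {t0, t4, t5}, add states with every successor in Z. Z1 = {t0, t4, t5, t8}; Z2 = {t0, t2, t4, t5, t8}; Z3 = {t0, t2, t4, t5, t7, t8}; fixed.
Sat(AF q) = {t0, t2, t4, t5, t7, t8}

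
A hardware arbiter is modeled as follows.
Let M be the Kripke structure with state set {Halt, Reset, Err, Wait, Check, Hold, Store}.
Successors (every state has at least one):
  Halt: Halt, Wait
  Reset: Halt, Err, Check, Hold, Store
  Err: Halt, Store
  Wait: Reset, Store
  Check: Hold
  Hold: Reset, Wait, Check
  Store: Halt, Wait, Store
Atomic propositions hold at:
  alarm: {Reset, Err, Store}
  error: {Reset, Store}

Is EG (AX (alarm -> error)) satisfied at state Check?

Yes

Sat(alarm -> error) = {Halt, Reset, Wait, Check, Hold, Store}
Sat(AX (alarm -> error)) = {s : every successor in {Halt, Reset, Wait, Check, Hold, Store}} = {Halt, Err, Wait, Check, Hold, Store}
EG (AX (alarm -> error)): greatest fixpoint, start Z0 = {Halt, Err, Wait, Check, Hold, Store}, keep only states in Sat with some successor in Z. Already a fixed point.
Sat(EG (AX (alarm -> error))) = {Halt, Err, Wait, Check, Hold, Store}
Check ∈ Sat(EG (AX (alarm -> error))) = {Halt, Err, Wait, Check, Hold, Store}, so the formula holds at Check.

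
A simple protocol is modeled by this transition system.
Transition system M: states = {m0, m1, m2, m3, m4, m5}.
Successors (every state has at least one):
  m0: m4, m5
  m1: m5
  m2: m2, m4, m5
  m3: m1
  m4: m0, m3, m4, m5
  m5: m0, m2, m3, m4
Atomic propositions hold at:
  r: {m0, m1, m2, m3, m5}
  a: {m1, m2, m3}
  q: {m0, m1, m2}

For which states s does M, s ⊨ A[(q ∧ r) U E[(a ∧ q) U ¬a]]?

Sat(q ∧ r) = {m0, m1, m2}
Sat(a ∧ q) = {m1, m2}
Sat(¬a) = {m0, m4, m5}
E[(a ∧ q) U ¬a]: least fixpoint, start Z0 = Sat(¬a) = {m0, m4, m5}, add states in Sat(a ∧ q) with some successor in Z. Z1 = {m0, m1, m2, m4, m5}; fixed.
Sat(E[(a ∧ q) U ¬a]) = {m0, m1, m2, m4, m5}
A[(q ∧ r) U E[(a ∧ q) U ¬a]]: least fixpoint, start Z0 = Sat(E[(a ∧ q) U ¬a]) = {m0, m1, m2, m4, m5}, add states in Sat(q ∧ r) with every successor in Z. Already a fixed point.
Sat(A[(q ∧ r) U E[(a ∧ q) U ¬a]]) = {m0, m1, m2, m4, m5}

{m0, m1, m2, m4, m5}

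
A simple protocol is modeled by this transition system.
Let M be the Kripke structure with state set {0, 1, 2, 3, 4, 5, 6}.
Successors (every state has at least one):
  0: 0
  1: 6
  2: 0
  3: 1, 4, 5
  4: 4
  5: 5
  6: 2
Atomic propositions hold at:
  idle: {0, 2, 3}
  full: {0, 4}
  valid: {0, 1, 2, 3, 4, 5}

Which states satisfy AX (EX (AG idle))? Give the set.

{0, 1, 2, 6}

AG idle: greatest fixpoint, start Z0 = {0, 2, 3}, keep only states in Sat with every successor in Z. Z1 = {0, 2}; fixed.
Sat(AG idle) = {0, 2}
Sat(EX (AG idle)) = {s : some successor in {0, 2}} = {0, 2, 6}
Sat(AX (EX (AG idle))) = {s : every successor in {0, 2, 6}} = {0, 1, 2, 6}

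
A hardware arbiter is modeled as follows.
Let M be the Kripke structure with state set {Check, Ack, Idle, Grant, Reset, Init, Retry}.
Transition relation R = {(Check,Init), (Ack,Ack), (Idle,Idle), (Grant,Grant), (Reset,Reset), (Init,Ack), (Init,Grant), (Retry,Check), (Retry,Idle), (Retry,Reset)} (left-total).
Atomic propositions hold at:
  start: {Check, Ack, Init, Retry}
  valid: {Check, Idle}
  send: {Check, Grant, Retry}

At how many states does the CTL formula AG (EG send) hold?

1

EG send: greatest fixpoint, start Z0 = {Check, Grant, Retry}, keep only states in Sat with some successor in Z. Z1 = {Grant, Retry}; Z2 = {Grant}; fixed.
Sat(EG send) = {Grant}
AG (EG send): greatest fixpoint, start Z0 = {Grant}, keep only states in Sat with every successor in Z. Already a fixed point.
Sat(AG (EG send)) = {Grant}
|Sat(AG (EG send))| = |{Grant}| = 1.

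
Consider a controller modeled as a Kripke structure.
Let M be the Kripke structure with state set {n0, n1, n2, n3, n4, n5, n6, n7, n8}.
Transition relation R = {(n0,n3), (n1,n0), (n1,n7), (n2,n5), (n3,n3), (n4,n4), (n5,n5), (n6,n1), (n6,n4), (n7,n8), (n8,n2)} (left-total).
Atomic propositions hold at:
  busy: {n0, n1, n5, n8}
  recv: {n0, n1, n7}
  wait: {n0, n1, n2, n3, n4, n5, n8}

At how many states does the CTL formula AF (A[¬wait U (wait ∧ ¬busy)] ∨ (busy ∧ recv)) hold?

Sat(¬wait) = {n6, n7}
Sat(¬busy) = {n2, n3, n4, n6, n7}
Sat(wait ∧ ¬busy) = {n2, n3, n4}
A[¬wait U (wait ∧ ¬busy)]: least fixpoint, start Z0 = Sat((wait ∧ ¬busy)) = {n2, n3, n4}, add states in Sat(¬wait) with every successor in Z. Already a fixed point.
Sat(A[¬wait U (wait ∧ ¬busy)]) = {n2, n3, n4}
Sat(busy ∧ recv) = {n0, n1}
Sat(A[¬wait U (wait ∧ ¬busy)] ∨ (busy ∧ recv)) = {n0, n1, n2, n3, n4}
AF (A[¬wait U (wait ∧ ¬busy)] ∨ (busy ∧ recv)): least fixpoint, start Z0 = {n0, n1, n2, n3, n4}, add states with every successor in Z. Z1 = {n0, n1, n2, n3, n4, n6, n8}; Z2 = {n0, n1, n2, n3, n4, n6, n7, n8}; fixed.
Sat(AF (A[¬wait U (wait ∧ ¬busy)] ∨ (busy ∧ recv))) = {n0, n1, n2, n3, n4, n6, n7, n8}
|Sat(AF (A[¬wait U (wait ∧ ¬busy)] ∨ (busy ∧ recv)))| = |{n0, n1, n2, n3, n4, n6, n7, n8}| = 8.

8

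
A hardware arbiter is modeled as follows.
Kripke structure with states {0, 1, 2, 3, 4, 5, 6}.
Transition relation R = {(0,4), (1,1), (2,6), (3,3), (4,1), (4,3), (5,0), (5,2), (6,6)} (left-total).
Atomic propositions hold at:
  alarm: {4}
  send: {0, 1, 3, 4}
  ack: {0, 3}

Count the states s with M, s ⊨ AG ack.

AG ack: greatest fixpoint, start Z0 = {0, 3}, keep only states in Sat with every successor in Z. Z1 = {3}; fixed.
Sat(AG ack) = {3}
|Sat(AG ack)| = |{3}| = 1.

1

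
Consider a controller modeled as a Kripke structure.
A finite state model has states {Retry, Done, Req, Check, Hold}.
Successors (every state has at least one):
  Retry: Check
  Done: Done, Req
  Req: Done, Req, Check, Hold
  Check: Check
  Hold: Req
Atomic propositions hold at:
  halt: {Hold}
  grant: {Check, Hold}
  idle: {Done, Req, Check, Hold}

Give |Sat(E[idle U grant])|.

E[idle U grant]: least fixpoint, start Z0 = Sat(grant) = {Check, Hold}, add states in Sat(idle) with some successor in Z. Z1 = {Req, Check, Hold}; Z2 = {Done, Req, Check, Hold}; fixed.
Sat(E[idle U grant]) = {Done, Req, Check, Hold}
|Sat(E[idle U grant])| = |{Done, Req, Check, Hold}| = 4.

4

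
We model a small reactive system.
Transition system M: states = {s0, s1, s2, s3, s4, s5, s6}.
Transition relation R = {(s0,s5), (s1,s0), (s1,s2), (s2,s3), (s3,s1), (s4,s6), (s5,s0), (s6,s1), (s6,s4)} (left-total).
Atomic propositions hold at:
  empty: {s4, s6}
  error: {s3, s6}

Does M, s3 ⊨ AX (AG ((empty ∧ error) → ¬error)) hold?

Yes

Sat(empty ∧ error) = {s6}
Sat(¬error) = {s0, s1, s2, s4, s5}
Sat((empty ∧ error) → ¬error) = {s0, s1, s2, s3, s4, s5}
AG ((empty ∧ error) → ¬error): greatest fixpoint, start Z0 = {s0, s1, s2, s3, s4, s5}, keep only states in Sat with every successor in Z. Z1 = {s0, s1, s2, s3, s5}; fixed.
Sat(AG ((empty ∧ error) → ¬error)) = {s0, s1, s2, s3, s5}
Sat(AX (AG ((empty ∧ error) → ¬error))) = {s : every successor in {s0, s1, s2, s3, s5}} = {s0, s1, s2, s3, s5}
s3 ∈ Sat(AX (AG ((empty ∧ error) → ¬error))) = {s0, s1, s2, s3, s5}, so the formula holds at s3.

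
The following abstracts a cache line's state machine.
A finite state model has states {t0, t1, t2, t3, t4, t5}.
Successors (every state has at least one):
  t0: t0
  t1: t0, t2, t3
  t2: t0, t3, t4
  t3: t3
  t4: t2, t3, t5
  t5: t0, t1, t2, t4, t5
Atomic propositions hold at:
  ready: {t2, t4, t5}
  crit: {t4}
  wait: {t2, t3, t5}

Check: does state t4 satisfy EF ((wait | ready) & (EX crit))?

Sat(wait | ready) = {t2, t3, t4, t5}
Sat(EX crit) = {s : some successor in {t4}} = {t2, t5}
Sat((wait | ready) & (EX crit)) = {t2, t5}
EF ((wait | ready) & (EX crit)): least fixpoint, start Z0 = {t2, t5}, add states with some successor in Z. Z1 = {t1, t2, t4, t5}; fixed.
Sat(EF ((wait | ready) & (EX crit))) = {t1, t2, t4, t5}
t4 ∈ Sat(EF ((wait | ready) & (EX crit))) = {t1, t2, t4, t5}, so the formula holds at t4.

Yes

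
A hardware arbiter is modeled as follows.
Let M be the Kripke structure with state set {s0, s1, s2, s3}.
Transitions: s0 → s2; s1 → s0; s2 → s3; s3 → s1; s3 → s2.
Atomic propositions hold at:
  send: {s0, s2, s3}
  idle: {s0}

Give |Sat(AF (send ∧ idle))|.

2

Sat(send ∧ idle) = {s0}
AF (send ∧ idle): least fixpoint, start Z0 = {s0}, add states with every successor in Z. Z1 = {s0, s1}; fixed.
Sat(AF (send ∧ idle)) = {s0, s1}
|Sat(AF (send ∧ idle))| = |{s0, s1}| = 2.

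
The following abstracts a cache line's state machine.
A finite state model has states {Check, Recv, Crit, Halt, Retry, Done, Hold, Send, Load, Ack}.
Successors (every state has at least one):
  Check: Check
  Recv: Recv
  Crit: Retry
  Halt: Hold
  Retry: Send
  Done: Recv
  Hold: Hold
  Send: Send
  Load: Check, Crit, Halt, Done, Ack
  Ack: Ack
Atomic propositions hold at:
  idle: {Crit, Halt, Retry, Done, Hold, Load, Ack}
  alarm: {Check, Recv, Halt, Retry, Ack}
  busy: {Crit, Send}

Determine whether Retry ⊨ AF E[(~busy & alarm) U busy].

Yes

Sat(~busy) = {Check, Recv, Halt, Retry, Done, Hold, Load, Ack}
Sat(~busy & alarm) = {Check, Recv, Halt, Retry, Ack}
E[(~busy & alarm) U busy]: least fixpoint, start Z0 = Sat(busy) = {Crit, Send}, add states in Sat(~busy & alarm) with some successor in Z. Z1 = {Crit, Retry, Send}; fixed.
Sat(E[(~busy & alarm) U busy]) = {Crit, Retry, Send}
AF E[(~busy & alarm) U busy]: least fixpoint, start Z0 = {Crit, Retry, Send}, add states with every successor in Z. Already a fixed point.
Sat(AF E[(~busy & alarm) U busy]) = {Crit, Retry, Send}
Retry ∈ Sat(AF E[(~busy & alarm) U busy]) = {Crit, Retry, Send}, so the formula holds at Retry.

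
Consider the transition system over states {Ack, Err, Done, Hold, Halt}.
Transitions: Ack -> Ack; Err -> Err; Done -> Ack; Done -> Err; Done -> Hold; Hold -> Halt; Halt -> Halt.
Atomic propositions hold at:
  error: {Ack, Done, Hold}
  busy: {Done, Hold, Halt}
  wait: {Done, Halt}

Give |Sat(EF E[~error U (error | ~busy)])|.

4

Sat(~error) = {Err, Halt}
Sat(~busy) = {Ack, Err}
Sat(error | ~busy) = {Ack, Err, Done, Hold}
E[~error U (error | ~busy)]: least fixpoint, start Z0 = Sat((error | ~busy)) = {Ack, Err, Done, Hold}, add states in Sat(~error) with some successor in Z. Already a fixed point.
Sat(E[~error U (error | ~busy)]) = {Ack, Err, Done, Hold}
EF E[~error U (error | ~busy)]: least fixpoint, start Z0 = {Ack, Err, Done, Hold}, add states with some successor in Z. Already a fixed point.
Sat(EF E[~error U (error | ~busy)]) = {Ack, Err, Done, Hold}
|Sat(EF E[~error U (error | ~busy)])| = |{Ack, Err, Done, Hold}| = 4.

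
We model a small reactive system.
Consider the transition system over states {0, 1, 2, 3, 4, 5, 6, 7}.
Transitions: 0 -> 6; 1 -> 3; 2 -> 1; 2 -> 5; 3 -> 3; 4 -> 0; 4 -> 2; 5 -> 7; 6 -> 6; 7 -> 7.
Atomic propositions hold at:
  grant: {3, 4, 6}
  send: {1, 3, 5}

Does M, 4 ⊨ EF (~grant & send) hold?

Sat(~grant) = {0, 1, 2, 5, 7}
Sat(~grant & send) = {1, 5}
EF (~grant & send): least fixpoint, start Z0 = {1, 5}, add states with some successor in Z. Z1 = {1, 2, 5}; Z2 = {1, 2, 4, 5}; fixed.
Sat(EF (~grant & send)) = {1, 2, 4, 5}
4 ∈ Sat(EF (~grant & send)) = {1, 2, 4, 5}, so the formula holds at 4.

Yes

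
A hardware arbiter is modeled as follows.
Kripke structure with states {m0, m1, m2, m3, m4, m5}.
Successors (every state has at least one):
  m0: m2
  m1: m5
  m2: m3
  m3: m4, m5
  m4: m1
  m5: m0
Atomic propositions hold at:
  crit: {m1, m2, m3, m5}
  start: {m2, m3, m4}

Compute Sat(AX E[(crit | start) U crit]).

Sat(crit | start) = {m1, m2, m3, m4, m5}
E[(crit | start) U crit]: least fixpoint, start Z0 = Sat(crit) = {m1, m2, m3, m5}, add states in Sat(crit | start) with some successor in Z. Z1 = {m1, m2, m3, m4, m5}; fixed.
Sat(E[(crit | start) U crit]) = {m1, m2, m3, m4, m5}
Sat(AX E[(crit | start) U crit]) = {s : every successor in {m1, m2, m3, m4, m5}} = {m0, m1, m2, m3, m4}

{m0, m1, m2, m3, m4}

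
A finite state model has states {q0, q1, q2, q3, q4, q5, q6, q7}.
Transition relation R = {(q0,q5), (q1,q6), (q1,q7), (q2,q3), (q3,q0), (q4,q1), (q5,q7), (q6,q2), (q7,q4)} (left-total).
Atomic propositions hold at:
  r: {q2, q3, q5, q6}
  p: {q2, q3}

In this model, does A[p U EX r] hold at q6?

Sat(EX r) = {s : some successor in {q2, q3, q5, q6}} = {q0, q1, q2, q6}
A[p U EX r]: least fixpoint, start Z0 = Sat(EX r) = {q0, q1, q2, q6}, add states in Sat(p) with every successor in Z. Z1 = {q0, q1, q2, q3, q6}; fixed.
Sat(A[p U EX r]) = {q0, q1, q2, q3, q6}
q6 ∈ Sat(A[p U EX r]) = {q0, q1, q2, q3, q6}, so the formula holds at q6.

Yes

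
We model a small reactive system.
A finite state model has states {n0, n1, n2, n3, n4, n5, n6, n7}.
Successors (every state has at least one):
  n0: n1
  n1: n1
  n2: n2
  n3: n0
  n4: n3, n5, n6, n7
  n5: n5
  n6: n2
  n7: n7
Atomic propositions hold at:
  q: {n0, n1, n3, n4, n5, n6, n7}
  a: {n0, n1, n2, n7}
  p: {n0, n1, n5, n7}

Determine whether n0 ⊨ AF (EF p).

EF p: least fixpoint, start Z0 = {n0, n1, n5, n7}, add states with some successor in Z. Z1 = {n0, n1, n3, n4, n5, n7}; fixed.
Sat(EF p) = {n0, n1, n3, n4, n5, n7}
AF (EF p): least fixpoint, start Z0 = {n0, n1, n3, n4, n5, n7}, add states with every successor in Z. Already a fixed point.
Sat(AF (EF p)) = {n0, n1, n3, n4, n5, n7}
n0 ∈ Sat(AF (EF p)) = {n0, n1, n3, n4, n5, n7}, so the formula holds at n0.

Yes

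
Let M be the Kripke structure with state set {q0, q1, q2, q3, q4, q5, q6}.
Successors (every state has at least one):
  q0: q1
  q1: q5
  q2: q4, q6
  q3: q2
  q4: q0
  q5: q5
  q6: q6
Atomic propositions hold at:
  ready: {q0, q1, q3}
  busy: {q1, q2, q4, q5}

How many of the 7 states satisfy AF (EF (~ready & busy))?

6

Sat(~ready) = {q2, q4, q5, q6}
Sat(~ready & busy) = {q2, q4, q5}
EF (~ready & busy): least fixpoint, start Z0 = {q2, q4, q5}, add states with some successor in Z. Z1 = {q1, q2, q3, q4, q5}; Z2 = {q0, q1, q2, q3, q4, q5}; fixed.
Sat(EF (~ready & busy)) = {q0, q1, q2, q3, q4, q5}
AF (EF (~ready & busy)): least fixpoint, start Z0 = {q0, q1, q2, q3, q4, q5}, add states with every successor in Z. Already a fixed point.
Sat(AF (EF (~ready & busy))) = {q0, q1, q2, q3, q4, q5}
|Sat(AF (EF (~ready & busy)))| = |{q0, q1, q2, q3, q4, q5}| = 6.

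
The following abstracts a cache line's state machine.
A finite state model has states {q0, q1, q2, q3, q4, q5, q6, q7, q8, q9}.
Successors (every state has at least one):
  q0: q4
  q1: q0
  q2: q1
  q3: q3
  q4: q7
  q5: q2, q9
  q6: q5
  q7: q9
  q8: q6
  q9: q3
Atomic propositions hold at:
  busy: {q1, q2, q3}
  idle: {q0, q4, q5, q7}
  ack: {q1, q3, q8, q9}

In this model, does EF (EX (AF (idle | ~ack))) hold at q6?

Sat(~ack) = {q0, q2, q4, q5, q6, q7}
Sat(idle | ~ack) = {q0, q2, q4, q5, q6, q7}
AF (idle | ~ack): least fixpoint, start Z0 = {q0, q2, q4, q5, q6, q7}, add states with every successor in Z. Z1 = {q0, q1, q2, q4, q5, q6, q7, q8}; fixed.
Sat(AF (idle | ~ack)) = {q0, q1, q2, q4, q5, q6, q7, q8}
Sat(EX (AF (idle | ~ack))) = {s : some successor in {q0, q1, q2, q4, q5, q6, q7, q8}} = {q0, q1, q2, q4, q5, q6, q8}
EF (EX (AF (idle | ~ack))): least fixpoint, start Z0 = {q0, q1, q2, q4, q5, q6, q8}, add states with some successor in Z. Already a fixed point.
Sat(EF (EX (AF (idle | ~ack)))) = {q0, q1, q2, q4, q5, q6, q8}
q6 ∈ Sat(EF (EX (AF (idle | ~ack)))) = {q0, q1, q2, q4, q5, q6, q8}, so the formula holds at q6.

Yes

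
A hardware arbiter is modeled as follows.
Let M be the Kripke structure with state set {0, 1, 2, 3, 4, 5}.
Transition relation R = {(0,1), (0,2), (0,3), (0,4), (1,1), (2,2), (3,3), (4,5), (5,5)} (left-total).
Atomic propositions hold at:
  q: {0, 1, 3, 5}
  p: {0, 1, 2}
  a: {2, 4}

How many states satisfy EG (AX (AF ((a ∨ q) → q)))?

4

Sat(a ∨ q) = {0, 1, 2, 3, 4, 5}
Sat((a ∨ q) → q) = {0, 1, 3, 5}
AF ((a ∨ q) → q): least fixpoint, start Z0 = {0, 1, 3, 5}, add states with every successor in Z. Z1 = {0, 1, 3, 4, 5}; fixed.
Sat(AF ((a ∨ q) → q)) = {0, 1, 3, 4, 5}
Sat(AX (AF ((a ∨ q) → q))) = {s : every successor in {0, 1, 3, 4, 5}} = {1, 3, 4, 5}
EG (AX (AF ((a ∨ q) → q))): greatest fixpoint, start Z0 = {1, 3, 4, 5}, keep only states in Sat with some successor in Z. Already a fixed point.
Sat(EG (AX (AF ((a ∨ q) → q)))) = {1, 3, 4, 5}
|Sat(EG (AX (AF ((a ∨ q) → q))))| = |{1, 3, 4, 5}| = 4.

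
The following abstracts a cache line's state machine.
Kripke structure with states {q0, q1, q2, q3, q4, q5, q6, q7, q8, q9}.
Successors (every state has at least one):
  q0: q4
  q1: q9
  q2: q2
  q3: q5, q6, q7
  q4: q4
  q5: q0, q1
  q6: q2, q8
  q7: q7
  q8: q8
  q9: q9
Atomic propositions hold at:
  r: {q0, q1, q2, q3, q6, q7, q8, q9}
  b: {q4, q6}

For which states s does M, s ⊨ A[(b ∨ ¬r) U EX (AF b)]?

Sat(¬r) = {q4, q5}
Sat(b ∨ ¬r) = {q4, q5, q6}
AF b: least fixpoint, start Z0 = {q4, q6}, add states with every successor in Z. Z1 = {q0, q4, q6}; fixed.
Sat(AF b) = {q0, q4, q6}
Sat(EX (AF b)) = {s : some successor in {q0, q4, q6}} = {q0, q3, q4, q5}
A[(b ∨ ¬r) U EX (AF b)]: least fixpoint, start Z0 = Sat(EX (AF b)) = {q0, q3, q4, q5}, add states in Sat(b ∨ ¬r) with every successor in Z. Already a fixed point.
Sat(A[(b ∨ ¬r) U EX (AF b)]) = {q0, q3, q4, q5}

{q0, q3, q4, q5}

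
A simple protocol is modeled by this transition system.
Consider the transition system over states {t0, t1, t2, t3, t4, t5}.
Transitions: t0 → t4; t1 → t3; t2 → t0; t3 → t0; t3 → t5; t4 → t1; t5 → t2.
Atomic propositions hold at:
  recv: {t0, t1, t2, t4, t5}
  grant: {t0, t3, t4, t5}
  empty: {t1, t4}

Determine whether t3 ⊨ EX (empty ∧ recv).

Sat(empty ∧ recv) = {t1, t4}
Sat(EX (empty ∧ recv)) = {s : some successor in {t1, t4}} = {t0, t4}
t3 ∉ Sat(EX (empty ∧ recv)) = {t0, t4}, so the formula does not hold at t3.

No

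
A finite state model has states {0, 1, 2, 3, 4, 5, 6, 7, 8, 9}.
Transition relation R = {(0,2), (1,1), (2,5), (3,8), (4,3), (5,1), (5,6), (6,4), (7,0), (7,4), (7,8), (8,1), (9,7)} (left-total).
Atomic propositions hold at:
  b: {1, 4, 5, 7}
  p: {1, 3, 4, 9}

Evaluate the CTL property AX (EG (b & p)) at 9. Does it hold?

No

Sat(b & p) = {1, 4}
EG (b & p): greatest fixpoint, start Z0 = {1, 4}, keep only states in Sat with some successor in Z. Z1 = {1}; fixed.
Sat(EG (b & p)) = {1}
Sat(AX (EG (b & p))) = {s : every successor in {1}} = {1, 8}
9 ∉ Sat(AX (EG (b & p))) = {1, 8}, so the formula does not hold at 9.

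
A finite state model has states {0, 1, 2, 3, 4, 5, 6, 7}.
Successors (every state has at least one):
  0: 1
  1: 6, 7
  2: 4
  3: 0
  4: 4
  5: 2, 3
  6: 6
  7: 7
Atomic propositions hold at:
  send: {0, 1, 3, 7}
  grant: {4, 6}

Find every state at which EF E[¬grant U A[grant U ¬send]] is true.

{0, 1, 2, 3, 4, 5, 6}

Sat(¬grant) = {0, 1, 2, 3, 5, 7}
Sat(¬send) = {2, 4, 5, 6}
A[grant U ¬send]: least fixpoint, start Z0 = Sat(¬send) = {2, 4, 5, 6}, add states in Sat(grant) with every successor in Z. Already a fixed point.
Sat(A[grant U ¬send]) = {2, 4, 5, 6}
E[¬grant U A[grant U ¬send]]: least fixpoint, start Z0 = Sat(A[grant U ¬send]) = {2, 4, 5, 6}, add states in Sat(¬grant) with some successor in Z. Z1 = {1, 2, 4, 5, 6}; Z2 = {0, 1, 2, 4, 5, 6}; Z3 = {0, 1, 2, 3, 4, 5, 6}; fixed.
Sat(E[¬grant U A[grant U ¬send]]) = {0, 1, 2, 3, 4, 5, 6}
EF E[¬grant U A[grant U ¬send]]: least fixpoint, start Z0 = {0, 1, 2, 3, 4, 5, 6}, add states with some successor in Z. Already a fixed point.
Sat(EF E[¬grant U A[grant U ¬send]]) = {0, 1, 2, 3, 4, 5, 6}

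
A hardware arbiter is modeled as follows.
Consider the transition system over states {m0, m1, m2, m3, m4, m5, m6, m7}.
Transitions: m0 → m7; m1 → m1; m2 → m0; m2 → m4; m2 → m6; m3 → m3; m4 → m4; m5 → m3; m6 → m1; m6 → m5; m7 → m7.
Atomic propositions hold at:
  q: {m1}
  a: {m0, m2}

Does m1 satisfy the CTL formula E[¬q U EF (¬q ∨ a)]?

No

Sat(¬q) = {m0, m2, m3, m4, m5, m6, m7}
Sat(¬q ∨ a) = {m0, m2, m3, m4, m5, m6, m7}
EF (¬q ∨ a): least fixpoint, start Z0 = {m0, m2, m3, m4, m5, m6, m7}, add states with some successor in Z. Already a fixed point.
Sat(EF (¬q ∨ a)) = {m0, m2, m3, m4, m5, m6, m7}
E[¬q U EF (¬q ∨ a)]: least fixpoint, start Z0 = Sat(EF (¬q ∨ a)) = {m0, m2, m3, m4, m5, m6, m7}, add states in Sat(¬q) with some successor in Z. Already a fixed point.
Sat(E[¬q U EF (¬q ∨ a)]) = {m0, m2, m3, m4, m5, m6, m7}
m1 ∉ Sat(E[¬q U EF (¬q ∨ a)]) = {m0, m2, m3, m4, m5, m6, m7}, so the formula does not hold at m1.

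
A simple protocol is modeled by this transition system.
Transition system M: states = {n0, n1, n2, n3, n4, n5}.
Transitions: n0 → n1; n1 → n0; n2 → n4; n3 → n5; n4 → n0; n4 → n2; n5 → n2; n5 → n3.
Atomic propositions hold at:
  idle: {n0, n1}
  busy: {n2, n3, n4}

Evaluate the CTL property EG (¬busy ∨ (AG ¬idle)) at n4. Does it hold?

Sat(¬busy) = {n0, n1, n5}
Sat(¬idle) = {n2, n3, n4, n5}
AG ¬idle: greatest fixpoint, start Z0 = {n2, n3, n4, n5}, keep only states in Sat with every successor in Z. Z1 = {n2, n3, n5}; Z2 = {n3, n5}; Z3 = {n3}; Z4 = ∅; fixed.
Sat(AG ¬idle) = ∅
Sat(¬busy ∨ (AG ¬idle)) = {n0, n1, n5}
EG (¬busy ∨ (AG ¬idle)): greatest fixpoint, start Z0 = {n0, n1, n5}, keep only states in Sat with some successor in Z. Z1 = {n0, n1}; fixed.
Sat(EG (¬busy ∨ (AG ¬idle))) = {n0, n1}
n4 ∉ Sat(EG (¬busy ∨ (AG ¬idle))) = {n0, n1}, so the formula does not hold at n4.

No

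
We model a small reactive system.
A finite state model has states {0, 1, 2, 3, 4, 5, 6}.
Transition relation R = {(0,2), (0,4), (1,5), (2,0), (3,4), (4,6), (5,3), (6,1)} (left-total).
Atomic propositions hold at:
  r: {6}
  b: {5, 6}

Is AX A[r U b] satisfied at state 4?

Yes

A[r U b]: least fixpoint, start Z0 = Sat(b) = {5, 6}, add states in Sat(r) with every successor in Z. Already a fixed point.
Sat(A[r U b]) = {5, 6}
Sat(AX A[r U b]) = {s : every successor in {5, 6}} = {1, 4}
4 ∈ Sat(AX A[r U b]) = {1, 4}, so the formula holds at 4.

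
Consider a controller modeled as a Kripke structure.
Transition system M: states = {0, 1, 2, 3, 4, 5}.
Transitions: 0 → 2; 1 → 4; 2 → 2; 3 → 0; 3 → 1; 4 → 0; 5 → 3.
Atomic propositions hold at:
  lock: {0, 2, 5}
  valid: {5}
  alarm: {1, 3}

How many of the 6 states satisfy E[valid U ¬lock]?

Sat(¬lock) = {1, 3, 4}
E[valid U ¬lock]: least fixpoint, start Z0 = Sat(¬lock) = {1, 3, 4}, add states in Sat(valid) with some successor in Z. Z1 = {1, 3, 4, 5}; fixed.
Sat(E[valid U ¬lock]) = {1, 3, 4, 5}
|Sat(E[valid U ¬lock])| = |{1, 3, 4, 5}| = 4.

4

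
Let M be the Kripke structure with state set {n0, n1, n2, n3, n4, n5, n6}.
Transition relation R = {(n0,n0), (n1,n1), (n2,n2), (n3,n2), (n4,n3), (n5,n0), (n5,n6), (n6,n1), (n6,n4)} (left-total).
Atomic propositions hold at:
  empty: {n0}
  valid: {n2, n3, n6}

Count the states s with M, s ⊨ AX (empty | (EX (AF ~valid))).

3

Sat(~valid) = {n0, n1, n4, n5}
AF ~valid: least fixpoint, start Z0 = {n0, n1, n4, n5}, add states with every successor in Z. Z1 = {n0, n1, n4, n5, n6}; fixed.
Sat(AF ~valid) = {n0, n1, n4, n5, n6}
Sat(EX (AF ~valid)) = {s : some successor in {n0, n1, n4, n5, n6}} = {n0, n1, n5, n6}
Sat(empty | (EX (AF ~valid))) = {n0, n1, n5, n6}
Sat(AX (empty | (EX (AF ~valid)))) = {s : every successor in {n0, n1, n5, n6}} = {n0, n1, n5}
|Sat(AX (empty | (EX (AF ~valid))))| = |{n0, n1, n5}| = 3.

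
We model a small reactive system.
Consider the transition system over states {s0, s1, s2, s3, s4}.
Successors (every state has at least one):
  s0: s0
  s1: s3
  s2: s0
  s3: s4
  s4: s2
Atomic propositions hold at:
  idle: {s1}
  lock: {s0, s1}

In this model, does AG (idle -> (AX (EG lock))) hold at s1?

EG lock: greatest fixpoint, start Z0 = {s0, s1}, keep only states in Sat with some successor in Z. Z1 = {s0}; fixed.
Sat(EG lock) = {s0}
Sat(AX (EG lock)) = {s : every successor in {s0}} = {s0, s2}
Sat(idle -> (AX (EG lock))) = {s0, s2, s3, s4}
AG (idle -> (AX (EG lock))): greatest fixpoint, start Z0 = {s0, s2, s3, s4}, keep only states in Sat with every successor in Z. Already a fixed point.
Sat(AG (idle -> (AX (EG lock)))) = {s0, s2, s3, s4}
s1 ∉ Sat(AG (idle -> (AX (EG lock)))) = {s0, s2, s3, s4}, so the formula does not hold at s1.

No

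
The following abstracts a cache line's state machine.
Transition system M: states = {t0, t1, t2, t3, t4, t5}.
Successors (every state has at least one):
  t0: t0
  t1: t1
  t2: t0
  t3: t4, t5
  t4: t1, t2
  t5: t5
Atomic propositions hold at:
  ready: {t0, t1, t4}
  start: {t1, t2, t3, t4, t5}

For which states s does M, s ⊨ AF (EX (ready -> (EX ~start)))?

Sat(~start) = {t0}
Sat(EX ~start) = {s : some successor in {t0}} = {t0, t2}
Sat(ready -> (EX ~start)) = {t0, t2, t3, t5}
Sat(EX (ready -> (EX ~start))) = {s : some successor in {t0, t2, t3, t5}} = {t0, t2, t3, t4, t5}
AF (EX (ready -> (EX ~start))): least fixpoint, start Z0 = {t0, t2, t3, t4, t5}, add states with every successor in Z. Already a fixed point.
Sat(AF (EX (ready -> (EX ~start)))) = {t0, t2, t3, t4, t5}

{t0, t2, t3, t4, t5}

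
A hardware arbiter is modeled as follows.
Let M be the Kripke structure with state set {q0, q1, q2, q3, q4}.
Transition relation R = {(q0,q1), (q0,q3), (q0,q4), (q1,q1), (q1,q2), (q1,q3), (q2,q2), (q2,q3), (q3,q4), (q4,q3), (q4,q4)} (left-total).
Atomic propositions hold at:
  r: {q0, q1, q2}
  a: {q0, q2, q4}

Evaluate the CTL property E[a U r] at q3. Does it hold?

E[a U r]: least fixpoint, start Z0 = Sat(r) = {q0, q1, q2}, add states in Sat(a) with some successor in Z. Already a fixed point.
Sat(E[a U r]) = {q0, q1, q2}
q3 ∉ Sat(E[a U r]) = {q0, q1, q2}, so the formula does not hold at q3.

No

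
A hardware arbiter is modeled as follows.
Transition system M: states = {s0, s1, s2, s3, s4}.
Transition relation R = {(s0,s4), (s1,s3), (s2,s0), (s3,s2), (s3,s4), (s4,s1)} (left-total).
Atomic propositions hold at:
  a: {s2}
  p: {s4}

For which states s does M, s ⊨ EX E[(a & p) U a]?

{s3}

Sat(a & p) = ∅
E[(a & p) U a]: least fixpoint, start Z0 = Sat(a) = {s2}, add states in Sat(a & p) with some successor in Z. Already a fixed point.
Sat(E[(a & p) U a]) = {s2}
Sat(EX E[(a & p) U a]) = {s : some successor in {s2}} = {s3}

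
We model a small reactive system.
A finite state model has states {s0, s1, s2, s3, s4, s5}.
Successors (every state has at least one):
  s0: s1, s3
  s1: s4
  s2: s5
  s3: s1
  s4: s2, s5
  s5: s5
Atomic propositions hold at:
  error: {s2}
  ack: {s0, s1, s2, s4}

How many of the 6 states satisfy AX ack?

2

Sat(AX ack) = {s : every successor in {s0, s1, s2, s4}} = {s1, s3}
|Sat(AX ack)| = |{s1, s3}| = 2.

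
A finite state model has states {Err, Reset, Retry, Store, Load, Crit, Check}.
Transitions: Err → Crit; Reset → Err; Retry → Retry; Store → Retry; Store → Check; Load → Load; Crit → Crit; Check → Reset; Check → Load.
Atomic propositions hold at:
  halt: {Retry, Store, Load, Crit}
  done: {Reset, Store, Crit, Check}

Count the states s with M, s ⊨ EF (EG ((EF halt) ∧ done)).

5

EF halt: least fixpoint, start Z0 = {Retry, Store, Load, Crit}, add states with some successor in Z. Z1 = {Err, Retry, Store, Load, Crit, Check}; Z2 = {Err, Reset, Retry, Store, Load, Crit, Check}; fixed.
Sat(EF halt) = {Err, Reset, Retry, Store, Load, Crit, Check}
Sat((EF halt) ∧ done) = {Reset, Store, Crit, Check}
EG ((EF halt) ∧ done): greatest fixpoint, start Z0 = {Reset, Store, Crit, Check}, keep only states in Sat with some successor in Z. Z1 = {Store, Crit, Check}; Z2 = {Store, Crit}; Z3 = {Crit}; fixed.
Sat(EG ((EF halt) ∧ done)) = {Crit}
EF (EG ((EF halt) ∧ done)): least fixpoint, start Z0 = {Crit}, add states with some successor in Z. Z1 = {Err, Crit}; Z2 = {Err, Reset, Crit}; Z3 = {Err, Reset, Crit, Check}; Z4 = {Err, Reset, Store, Crit, Check}; fixed.
Sat(EF (EG ((EF halt) ∧ done))) = {Err, Reset, Store, Crit, Check}
|Sat(EF (EG ((EF halt) ∧ done)))| = |{Err, Reset, Store, Crit, Check}| = 5.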